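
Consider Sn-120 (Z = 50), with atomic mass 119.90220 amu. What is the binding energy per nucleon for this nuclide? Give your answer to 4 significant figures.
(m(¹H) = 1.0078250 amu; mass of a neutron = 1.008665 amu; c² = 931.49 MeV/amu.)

With 50 protons and 70 neutrons (A = 120):
Σm = 50·m(¹H) + 70·m_n = 50.3912500 + 70.606550 = 120.9978000 amu
The mass defect is 120.9978000 − 119.90220 = 1.0956000 amu.
E_B = 1.0956000 × 931.49 = 1020.54 MeV
Per nucleon: 1020.54 / 120 = 8.505 MeV

8.505 MeV/nucleon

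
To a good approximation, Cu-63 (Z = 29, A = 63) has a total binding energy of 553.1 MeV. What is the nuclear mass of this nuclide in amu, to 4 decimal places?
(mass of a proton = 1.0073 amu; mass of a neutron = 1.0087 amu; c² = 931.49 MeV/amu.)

Mass defect = 553.1 MeV / (931.49 MeV/amu) = 0.593780 amu
Constituent mass = 29(1.0073) + 34(1.0087) = 63.5075 amu
Nuclear mass = 63.5075 − 0.593780 = 62.913720 amu ≈ 62.9137 amu (to 4 decimal places)

62.9137 amu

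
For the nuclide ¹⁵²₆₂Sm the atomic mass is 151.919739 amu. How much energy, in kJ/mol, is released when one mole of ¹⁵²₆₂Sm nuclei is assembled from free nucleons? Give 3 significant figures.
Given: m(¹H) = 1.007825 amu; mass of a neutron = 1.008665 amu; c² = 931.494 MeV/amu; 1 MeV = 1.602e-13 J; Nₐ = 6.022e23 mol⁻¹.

With 62 protons and 90 neutrons (A = 152):
Mass of separated nucleons = 62(1.007825) + 90(1.008665) = 62.485150 + 90.779850 = 153.265000 amu
Mass defect Δm = 153.265000 − 151.919739 = 1.345261 amu
E_B = 1.345261 × 931.494 = 1253.10 MeV
Per nucleus in joules: 1253.10 MeV × 1.602e-13 J/MeV = 2.0075e-10 J
Per mole: 2.0075e-10 J × 6.022e23 mol⁻¹ = 1.2089e+14 J/mol

1.21e+11 kJ/mol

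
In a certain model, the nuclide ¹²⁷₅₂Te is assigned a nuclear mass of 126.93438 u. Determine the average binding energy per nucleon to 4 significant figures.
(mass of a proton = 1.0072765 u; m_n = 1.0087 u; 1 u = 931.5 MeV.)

Σm = 52·m_p + 75·m_n = 52.3783780 + 75.6525 = 128.0308780 u
Δm = 128.0308780 − 126.93438 = 1.0964980 u
Binding energy = Δm·c² = 1.0964980 × 931.5 MeV/u = 1021.39 MeV
BE/A = 1021.39 MeV / 127 = 8.042 MeV/nucleon

8.042 MeV/nucleon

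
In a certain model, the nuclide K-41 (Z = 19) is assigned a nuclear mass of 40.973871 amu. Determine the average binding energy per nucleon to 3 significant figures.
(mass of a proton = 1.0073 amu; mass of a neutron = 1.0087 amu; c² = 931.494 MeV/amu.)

8.09 MeV/nucleon

The nucleus contains 19 protons and 41 − 19 = 22 neutrons.
Mass of separated nucleons = 19(1.0073) + 22(1.0087) = 19.1387 + 22.1914 = 41.3301 amu
The mass defect is 41.3301 − 40.973871 = 0.356229 amu.
Converting to energy: 0.356229 amu × 931.494 MeV/amu = 331.825 MeV
Dividing by A = 41 gives 8.093 MeV per nucleon.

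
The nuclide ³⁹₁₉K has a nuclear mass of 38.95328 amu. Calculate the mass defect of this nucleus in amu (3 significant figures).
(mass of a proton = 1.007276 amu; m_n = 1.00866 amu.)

0.358 amu

The nucleus contains 19 protons and 39 − 19 = 20 neutrons.
Total constituent mass: 19 × 1.007276 + 20 × 1.00866 = 39.311444 amu
Mass defect Δm = 39.311444 − 38.95328 = 0.358164 amu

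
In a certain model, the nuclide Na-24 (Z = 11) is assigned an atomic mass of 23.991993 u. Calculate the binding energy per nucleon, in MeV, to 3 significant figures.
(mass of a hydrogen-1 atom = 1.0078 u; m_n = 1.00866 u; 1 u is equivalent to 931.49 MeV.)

Z = 11, so N = A − Z = 24 − 11 = 13.
Σm = 11·m(¹H) + 13·m_n = 11.0858 + 13.11258 = 24.19838 u
The mass defect is 24.19838 − 23.991993 = 0.206387 u.
Converting to energy: 0.206387 u × 931.49 MeV/u = 192.247 MeV
BE/A = 192.247 MeV / 24 = 8.010 MeV/nucleon

8.01 MeV/nucleon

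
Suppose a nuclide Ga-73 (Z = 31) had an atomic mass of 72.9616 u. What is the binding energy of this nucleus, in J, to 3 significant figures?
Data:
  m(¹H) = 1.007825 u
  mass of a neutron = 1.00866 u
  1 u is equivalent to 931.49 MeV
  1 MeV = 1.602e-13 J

Z = 31, so N = A − Z = 73 − 31 = 42.
Σm = 31·m(¹H) + 42·m_n = 31.242575 + 42.36372 = 73.606295 u
Mass defect Δm = 73.606295 − 72.9616 = 0.644695 u
E_B = 0.644695 × 931.49 = 600.527 MeV
In joules: 600.527 MeV × 1.602e-13 J/MeV = 9.6204e-11 J

9.62e-11 J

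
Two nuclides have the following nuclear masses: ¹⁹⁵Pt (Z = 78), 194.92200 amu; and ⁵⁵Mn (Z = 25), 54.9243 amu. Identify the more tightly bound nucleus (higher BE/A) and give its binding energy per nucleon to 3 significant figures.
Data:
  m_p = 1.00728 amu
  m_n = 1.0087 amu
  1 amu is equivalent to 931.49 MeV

⁵⁵Mn; 8.78 MeV/nucleon

¹⁹⁵Pt: Σm = 78(1.00728) + 117(1.0087) = 196.58574 amu; Δm = 1.66374 amu; E_B = 1549.76 MeV; E_B/A = 7.947 MeV
⁵⁵Mn: Σm = 25(1.00728) + 30(1.0087) = 55.44300 amu; Δm = 0.51870 amu; E_B = 483.164 MeV; E_B/A = 8.7848 MeV
⁵⁵Mn has the higher binding energy per nucleon, so it is the more tightly bound nucleus.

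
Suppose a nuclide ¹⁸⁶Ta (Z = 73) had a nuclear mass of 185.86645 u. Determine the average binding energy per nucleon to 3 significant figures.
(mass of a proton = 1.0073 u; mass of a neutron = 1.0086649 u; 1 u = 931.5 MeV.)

Σm = 73·m_p + 113·m_n = 73.5329 + 113.9791337 = 187.5120337 u
Mass defect Δm = 187.5120337 − 185.86645 = 1.6455837 u
E_B = 1.6455837 × 931.5 = 1532.86 MeV
Dividing by A = 186 gives 8.241 MeV per nucleon.

8.24 MeV/nucleon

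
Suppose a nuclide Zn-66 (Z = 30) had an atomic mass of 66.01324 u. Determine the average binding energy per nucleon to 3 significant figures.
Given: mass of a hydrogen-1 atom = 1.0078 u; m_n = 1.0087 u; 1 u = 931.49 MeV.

7.54 MeV/nucleon

With 30 protons and 36 neutrons (A = 66):
Mass of separated nucleons = 30(1.0078) + 36(1.0087) = 30.2340 + 36.3132 = 66.5472 u
Mass defect Δm = 66.5472 − 66.01324 = 0.53396 u
E_B = 0.53396 × 931.49 = 497.378 MeV
BE/A = 497.378 MeV / 66 = 7.536 MeV/nucleon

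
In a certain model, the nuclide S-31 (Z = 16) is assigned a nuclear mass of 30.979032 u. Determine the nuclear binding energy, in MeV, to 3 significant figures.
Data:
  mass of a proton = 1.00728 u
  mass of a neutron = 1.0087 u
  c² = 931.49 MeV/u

The nucleus contains 16 protons and 31 − 16 = 15 neutrons.
Σm = 16·m_p + 15·m_n = 16.11648 + 15.1305 = 31.24698 u
Δm = 31.24698 − 30.979032 = 0.267948 u
Binding energy = Δm·c² = 0.267948 × 931.49 MeV/u = 249.591 MeV

250 MeV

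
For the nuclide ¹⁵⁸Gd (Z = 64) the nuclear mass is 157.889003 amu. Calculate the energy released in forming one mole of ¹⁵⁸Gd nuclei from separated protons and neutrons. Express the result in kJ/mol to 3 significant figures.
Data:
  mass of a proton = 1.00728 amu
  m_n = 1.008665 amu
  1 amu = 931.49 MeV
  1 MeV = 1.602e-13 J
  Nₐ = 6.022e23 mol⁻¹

Mass of separated nucleons = 64(1.00728) + 94(1.008665) = 64.46592 + 94.814510 = 159.280430 amu
The mass defect is 159.280430 − 157.889003 = 1.391427 amu.
Converting to energy: 1.391427 amu × 931.49 MeV/amu = 1296.10 MeV
Per nucleus in joules: 1296.10 MeV × 1.602e-13 J/MeV = 2.0764e-10 J
Per mole: 2.0764e-10 J × 6.022e23 mol⁻¹ = 1.2504e+14 J/mol

1.25e+11 kJ/mol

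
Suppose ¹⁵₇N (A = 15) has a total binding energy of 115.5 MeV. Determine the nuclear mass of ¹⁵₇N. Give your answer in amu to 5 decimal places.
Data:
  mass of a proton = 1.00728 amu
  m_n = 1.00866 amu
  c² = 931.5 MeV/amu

Mass defect = 115.5 MeV / (931.5 MeV/amu) = 0.1239936 amu
Constituent mass = 7(1.00728) + 8(1.00866) = 15.12024 amu
Nuclear mass = 15.12024 − 0.1239936 = 14.9962464 amu ≈ 14.99625 amu (to 5 decimal places)

14.99625 amu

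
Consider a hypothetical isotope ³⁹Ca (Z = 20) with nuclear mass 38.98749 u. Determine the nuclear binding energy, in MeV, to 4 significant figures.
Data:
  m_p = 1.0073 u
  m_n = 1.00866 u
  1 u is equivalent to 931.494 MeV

Total constituent mass: 20 × 1.0073 + 19 × 1.00866 = 39.31054 u
Δm = 39.31054 − 38.98749 = 0.32305 u
Binding energy = Δm·c² = 0.32305 × 931.494 MeV/u = 300.919 MeV

300.9 MeV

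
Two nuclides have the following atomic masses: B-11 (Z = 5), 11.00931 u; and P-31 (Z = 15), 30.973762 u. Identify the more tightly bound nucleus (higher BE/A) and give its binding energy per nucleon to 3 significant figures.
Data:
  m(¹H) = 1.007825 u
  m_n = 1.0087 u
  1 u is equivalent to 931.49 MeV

P-31; 8.50 MeV/nucleon

B-11: Σm = 5(1.007825) + 6(1.0087) = 11.091325 u; Δm = 0.082015 u; E_B = 76.396 MeV; E_B/A = 6.945 MeV
P-31: Σm = 15(1.007825) + 16(1.0087) = 31.256575 u; Δm = 0.282813 u; E_B = 263.44 MeV; E_B/A = 8.498 MeV
P-31 has the higher binding energy per nucleon, so it is the more tightly bound nucleus.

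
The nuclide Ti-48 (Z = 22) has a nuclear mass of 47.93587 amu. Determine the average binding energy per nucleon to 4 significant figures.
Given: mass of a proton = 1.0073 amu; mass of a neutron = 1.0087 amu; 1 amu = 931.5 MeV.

8.751 MeV/nucleon

Mass of separated nucleons = 22(1.0073) + 26(1.0087) = 22.1606 + 26.2262 = 48.3868 amu
Δm = 48.3868 − 47.93587 = 0.45093 amu
E_B = 0.45093 × 931.5 = 420.041 MeV
Per nucleon: 420.041 / 48 = 8.751 MeV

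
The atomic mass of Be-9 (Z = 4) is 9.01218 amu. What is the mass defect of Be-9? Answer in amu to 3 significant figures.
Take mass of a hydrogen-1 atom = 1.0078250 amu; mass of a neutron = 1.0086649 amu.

0.0624 amu

The nucleus contains 4 protons and 9 − 4 = 5 neutrons.
Σm = 4·m(¹H) + 5·m_n = 4.0313000 + 5.0433245 = 9.0746245 amu
The mass defect is 9.0746245 − 9.01218 = 0.0624445 amu.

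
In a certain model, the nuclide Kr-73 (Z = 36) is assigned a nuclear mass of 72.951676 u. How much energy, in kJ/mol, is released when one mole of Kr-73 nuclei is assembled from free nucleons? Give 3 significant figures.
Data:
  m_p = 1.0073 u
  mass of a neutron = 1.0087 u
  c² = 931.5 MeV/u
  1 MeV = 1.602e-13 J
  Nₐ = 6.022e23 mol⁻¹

5.69e+10 kJ/mol

Σm = 36·m_p + 37·m_n = 36.2628 + 37.3219 = 73.5847 u
Δm = 73.5847 − 72.951676 = 0.633024 u
Binding energy = Δm·c² = 0.633024 × 931.5 MeV/u = 589.662 MeV
Per nucleus in joules: 589.662 MeV × 1.602e-13 J/MeV = 9.4464e-11 J
Per mole: 9.4464e-11 J × 6.022e23 mol⁻¹ = 5.6886e+13 J/mol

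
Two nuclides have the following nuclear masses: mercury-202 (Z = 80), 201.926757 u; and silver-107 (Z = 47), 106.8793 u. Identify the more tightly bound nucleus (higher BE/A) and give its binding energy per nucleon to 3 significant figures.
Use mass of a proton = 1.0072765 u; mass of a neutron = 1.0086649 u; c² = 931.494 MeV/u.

silver-107; 8.55 MeV/nucleon

mercury-202: Σm = 80(1.0072765) + 122(1.0086649) = 203.6392378 u; Δm = 1.7124808 u; E_B = 1595.2 MeV; E_B/A = 7.897 MeV
silver-107: Σm = 47(1.0072765) + 60(1.0086649) = 107.8618895 u; Δm = 0.9825895 u; E_B = 915.28 MeV; E_B/A = 8.554 MeV
silver-107 has the higher binding energy per nucleon, so it is the more tightly bound nucleus.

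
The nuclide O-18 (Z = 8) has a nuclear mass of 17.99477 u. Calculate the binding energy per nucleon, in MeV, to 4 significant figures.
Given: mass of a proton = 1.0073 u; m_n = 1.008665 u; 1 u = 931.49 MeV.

With 8 protons and 10 neutrons (A = 18):
Σm = 8·m_p + 10·m_n = 8.0584 + 10.086650 = 18.145050 u
Mass defect Δm = 18.145050 − 17.99477 = 0.150280 u
Binding energy = Δm·c² = 0.150280 × 931.49 MeV/u = 139.984 MeV
BE/A = 139.984 MeV / 18 = 7.777 MeV/nucleon

7.777 MeV/nucleon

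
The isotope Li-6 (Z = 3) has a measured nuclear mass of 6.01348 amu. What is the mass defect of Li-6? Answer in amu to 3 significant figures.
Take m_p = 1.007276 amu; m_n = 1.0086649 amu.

Z = 3, so N = A − Z = 6 − 3 = 3.
Total constituent mass: 3 × 1.007276 + 3 × 1.0086649 = 6.0478227 amu
The mass defect is 6.0478227 − 6.01348 = 0.0343427 amu.

0.0343 amu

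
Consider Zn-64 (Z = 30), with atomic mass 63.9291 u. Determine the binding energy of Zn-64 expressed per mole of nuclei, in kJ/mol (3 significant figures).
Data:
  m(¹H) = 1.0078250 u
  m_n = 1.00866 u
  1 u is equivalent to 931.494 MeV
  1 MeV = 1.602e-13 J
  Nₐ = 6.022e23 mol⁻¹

5.39e+10 kJ/mol

The nucleus contains 30 protons and 64 − 30 = 34 neutrons.
Σm = 30·m(¹H) + 34·m_n = 30.2347500 + 34.29444 = 64.5291900 u
Mass defect Δm = 64.5291900 − 63.9291 = 0.6000900 u
E_B = 0.6000900 × 931.494 = 558.980 MeV
Per nucleus in joules: 558.980 MeV × 1.602e-13 J/MeV = 8.9549e-11 J
Per mole: 8.9549e-11 J × 6.022e23 mol⁻¹ = 5.3926e+13 J/mol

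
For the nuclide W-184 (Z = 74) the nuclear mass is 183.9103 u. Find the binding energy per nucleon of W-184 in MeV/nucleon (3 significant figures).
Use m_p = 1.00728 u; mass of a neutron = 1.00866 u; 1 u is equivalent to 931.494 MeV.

8.00 MeV/nucleon

Z = 74, so N = A − Z = 184 − 74 = 110.
Σm = 74·m_p + 110·m_n = 74.53872 + 110.95260 = 185.49132 u
Δm = 185.49132 − 183.9103 = 1.58102 u
Converting to energy: 1.58102 u × 931.494 MeV/u = 1472.71 MeV
BE/A = 1472.71 MeV / 184 = 8.004 MeV/nucleon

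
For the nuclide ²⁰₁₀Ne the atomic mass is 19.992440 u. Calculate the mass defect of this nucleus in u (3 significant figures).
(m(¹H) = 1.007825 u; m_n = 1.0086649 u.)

Σm = 10·m(¹H) + 10·m_n = 10.078250 + 10.0866490 = 20.1648990 u
Mass defect Δm = 20.1648990 − 19.992440 = 0.1724590 u

0.172 u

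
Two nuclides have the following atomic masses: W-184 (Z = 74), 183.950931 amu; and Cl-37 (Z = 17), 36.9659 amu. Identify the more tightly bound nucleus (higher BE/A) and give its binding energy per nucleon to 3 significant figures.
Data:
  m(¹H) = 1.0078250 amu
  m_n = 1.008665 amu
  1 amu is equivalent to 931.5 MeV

W-184: Σm = 74(1.0078250) + 110(1.008665) = 185.5322000 amu; Δm = 1.5812690 amu; E_B = 1473.0 MeV; E_B/A = 8.005 MeV
Cl-37: Σm = 17(1.0078250) + 20(1.008665) = 37.3063250 amu; Δm = 0.3404250 amu; E_B = 317.106 MeV; E_B/A = 8.570 MeV
Cl-37 has the higher binding energy per nucleon, so it is the more tightly bound nucleus.

Cl-37; 8.57 MeV/nucleon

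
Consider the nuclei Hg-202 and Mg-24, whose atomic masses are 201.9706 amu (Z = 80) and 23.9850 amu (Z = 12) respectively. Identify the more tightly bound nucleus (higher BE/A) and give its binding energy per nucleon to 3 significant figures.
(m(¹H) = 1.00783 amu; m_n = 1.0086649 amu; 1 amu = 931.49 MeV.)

Mg-24; 8.26 MeV/nucleon

Hg-202: Σm = 80(1.00783) + 122(1.0086649) = 203.6835178 amu; Δm = 1.7129178 amu; E_B = 1595.6 MeV; E_B/A = 7.899 MeV
Mg-24: Σm = 12(1.00783) + 12(1.0086649) = 24.1979388 amu; Δm = 0.2129388 amu; E_B = 198.35 MeV; E_B/A = 8.2646 MeV
Mg-24 has the higher binding energy per nucleon, so it is the more tightly bound nucleus.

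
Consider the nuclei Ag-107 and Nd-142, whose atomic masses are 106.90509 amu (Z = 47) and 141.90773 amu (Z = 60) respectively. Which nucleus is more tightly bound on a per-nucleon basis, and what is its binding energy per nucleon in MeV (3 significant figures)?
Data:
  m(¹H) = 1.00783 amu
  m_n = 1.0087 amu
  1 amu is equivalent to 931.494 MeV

Ag-107; 8.57 MeV/nucleon

Ag-107: Σm = 47(1.00783) + 60(1.0087) = 107.89001 amu; Δm = 0.98492 amu; E_B = 917.45 MeV; E_B/A = 8.574 MeV
Nd-142: Σm = 60(1.00783) + 82(1.0087) = 143.18320 amu; Δm = 1.27547 amu; E_B = 1188.1 MeV; E_B/A = 8.367 MeV
Ag-107 has the higher binding energy per nucleon, so it is the more tightly bound nucleus.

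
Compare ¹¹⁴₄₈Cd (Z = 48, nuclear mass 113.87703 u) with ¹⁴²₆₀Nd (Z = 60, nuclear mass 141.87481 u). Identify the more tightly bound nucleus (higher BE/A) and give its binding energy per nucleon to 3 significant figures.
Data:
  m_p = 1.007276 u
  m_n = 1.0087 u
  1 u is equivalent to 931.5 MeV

¹¹⁴₄₈Cd: Σm = 48(1.007276) + 66(1.0087) = 114.923448 u; Δm = 1.046418 u; E_B = 974.74 MeV; E_B/A = 8.550 MeV
¹⁴²₆₀Nd: Σm = 60(1.007276) + 82(1.0087) = 143.149960 u; Δm = 1.275150 u; E_B = 1187.8 MeV; E_B/A = 8.3648 MeV
¹¹⁴₄₈Cd has the higher binding energy per nucleon, so it is the more tightly bound nucleus.

¹¹⁴₄₈Cd; 8.55 MeV/nucleon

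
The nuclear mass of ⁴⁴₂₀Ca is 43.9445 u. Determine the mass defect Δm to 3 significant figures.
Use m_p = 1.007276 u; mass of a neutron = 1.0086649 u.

With 20 protons and 24 neutrons (A = 44):
Mass of separated nucleons = 20(1.007276) + 24(1.0086649) = 20.145520 + 24.2079576 = 44.3534776 u
Mass defect Δm = 44.3534776 − 43.9445 = 0.4089776 u

0.409 u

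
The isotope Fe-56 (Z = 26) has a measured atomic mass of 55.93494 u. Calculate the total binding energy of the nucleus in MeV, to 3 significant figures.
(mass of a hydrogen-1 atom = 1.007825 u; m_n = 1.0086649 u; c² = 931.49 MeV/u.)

492 MeV

Z = 26, so N = A − Z = 56 − 26 = 30.
Mass of separated nucleons = 26(1.007825) + 30(1.0086649) = 26.203450 + 30.2599470 = 56.4633970 u
The mass defect is 56.4633970 − 55.93494 = 0.5284570 u.
Binding energy = Δm·c² = 0.5284570 × 931.49 MeV/u = 492.252 MeV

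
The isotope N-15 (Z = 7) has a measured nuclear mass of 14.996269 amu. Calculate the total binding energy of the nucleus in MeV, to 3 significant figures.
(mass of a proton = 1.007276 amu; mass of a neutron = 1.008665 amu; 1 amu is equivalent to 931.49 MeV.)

115 MeV

Σm = 7·m_p + 8·m_n = 7.050932 + 8.069320 = 15.120252 amu
Mass defect Δm = 15.120252 − 14.996269 = 0.123983 amu
E_B = 0.123983 × 931.49 = 115.489 MeV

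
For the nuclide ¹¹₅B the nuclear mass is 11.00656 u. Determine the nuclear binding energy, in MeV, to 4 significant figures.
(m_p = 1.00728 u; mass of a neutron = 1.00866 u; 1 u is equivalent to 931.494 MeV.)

76.20 MeV

With 5 protons and 6 neutrons (A = 11):
Σm = 5·m_p + 6·m_n = 5.03640 + 6.05196 = 11.08836 u
The mass defect is 11.08836 − 11.00656 = 0.08180 u.
E_B = 0.08180 × 931.494 = 76.1962 MeV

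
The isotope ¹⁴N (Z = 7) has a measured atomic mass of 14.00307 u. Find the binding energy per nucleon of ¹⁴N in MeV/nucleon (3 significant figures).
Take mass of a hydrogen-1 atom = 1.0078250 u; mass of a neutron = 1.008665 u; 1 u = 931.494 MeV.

With 7 protons and 7 neutrons (A = 14):
Total constituent mass: 7 × 1.0078250 + 7 × 1.008665 = 14.1154300 u
The mass defect is 14.1154300 − 14.00307 = 0.1123600 u.
E_B = 0.1123600 × 931.494 = 104.663 MeV
Per nucleon: 104.663 / 14 = 7.476 MeV

7.48 MeV/nucleon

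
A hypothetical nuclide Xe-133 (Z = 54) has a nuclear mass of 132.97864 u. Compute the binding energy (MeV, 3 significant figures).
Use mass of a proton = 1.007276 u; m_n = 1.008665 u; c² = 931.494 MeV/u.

Z = 54, so N = A − Z = 133 − 54 = 79.
Mass of separated nucleons = 54(1.007276) + 79(1.008665) = 54.392904 + 79.684535 = 134.077439 u
Mass defect Δm = 134.077439 − 132.97864 = 1.098799 u
Binding energy = Δm·c² = 1.098799 × 931.494 MeV/u = 1023.52 MeV

1020 MeV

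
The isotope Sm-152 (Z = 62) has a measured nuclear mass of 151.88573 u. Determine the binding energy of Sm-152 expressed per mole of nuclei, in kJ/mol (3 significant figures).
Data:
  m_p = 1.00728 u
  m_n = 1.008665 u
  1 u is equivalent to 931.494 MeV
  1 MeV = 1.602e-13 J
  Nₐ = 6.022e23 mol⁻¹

1.21e+11 kJ/mol

The nucleus contains 62 protons and 152 − 62 = 90 neutrons.
Mass of separated nucleons = 62(1.00728) + 90(1.008665) = 62.45136 + 90.779850 = 153.231210 u
The mass defect is 153.231210 − 151.88573 = 1.345480 u.
Converting to energy: 1.345480 u × 931.494 MeV/u = 1253.31 MeV
Per nucleus in joules: 1253.31 MeV × 1.602e-13 J/MeV = 2.0078e-10 J
Per mole: 2.0078e-10 J × 6.022e23 mol⁻¹ = 1.2091e+14 J/mol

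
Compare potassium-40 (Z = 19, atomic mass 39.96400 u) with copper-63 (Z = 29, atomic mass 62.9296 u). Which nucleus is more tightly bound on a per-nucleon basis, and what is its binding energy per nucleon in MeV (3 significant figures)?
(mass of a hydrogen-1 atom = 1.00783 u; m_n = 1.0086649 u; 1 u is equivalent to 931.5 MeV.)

copper-63; 8.75 MeV/nucleon

potassium-40: Σm = 19(1.00783) + 21(1.0086649) = 40.3307329 u; Δm = 0.3667329 u; E_B = 341.61 MeV; E_B/A = 8.540 MeV
copper-63: Σm = 29(1.00783) + 34(1.0086649) = 63.5216766 u; Δm = 0.5920766 u; E_B = 551.52 MeV; E_B/A = 8.754 MeV
copper-63 has the higher binding energy per nucleon, so it is the more tightly bound nucleus.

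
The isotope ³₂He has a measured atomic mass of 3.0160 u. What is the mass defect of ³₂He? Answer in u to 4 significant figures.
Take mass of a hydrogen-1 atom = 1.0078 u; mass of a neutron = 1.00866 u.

Σm = 2·m(¹H) + 1·m_n = 2.0156 + 1.00866 = 3.02426 u
Δm = 3.02426 − 3.0160 = 0.00826 u

0.008260 u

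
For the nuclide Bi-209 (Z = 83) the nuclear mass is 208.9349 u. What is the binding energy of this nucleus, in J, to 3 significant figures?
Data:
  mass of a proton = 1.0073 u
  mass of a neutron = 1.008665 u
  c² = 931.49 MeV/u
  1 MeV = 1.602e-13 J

2.63e-10 J

The nucleus contains 83 protons and 209 − 83 = 126 neutrons.
Total constituent mass: 83 × 1.0073 + 126 × 1.008665 = 210.697690 u
Δm = 210.697690 − 208.9349 = 1.762790 u
E_B = 1.762790 × 931.49 = 1642.02 MeV
In joules: 1642.02 MeV × 1.602e-13 J/MeV = 2.6305e-10 J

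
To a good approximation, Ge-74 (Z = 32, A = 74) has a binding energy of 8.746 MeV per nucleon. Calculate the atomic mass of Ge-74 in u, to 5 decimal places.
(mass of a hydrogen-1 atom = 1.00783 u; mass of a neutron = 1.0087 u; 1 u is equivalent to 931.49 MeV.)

73.92115 u

Total binding energy = 74 × 8.746 = 647.204 MeV
Mass defect = 647.204 MeV / (931.49 MeV/u) = 0.6948051 u
Constituent mass = 32(1.00783) + 42(1.0087) = 74.61596 u
Atomic mass = 74.61596 − 0.6948051 = 73.9211549 u ≈ 73.92115 u (to 5 decimal places)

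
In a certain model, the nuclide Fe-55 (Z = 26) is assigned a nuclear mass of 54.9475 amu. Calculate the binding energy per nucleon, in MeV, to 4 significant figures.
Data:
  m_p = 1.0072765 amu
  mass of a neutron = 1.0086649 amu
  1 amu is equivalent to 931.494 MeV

8.349 MeV/nucleon

The nucleus contains 26 protons and 55 − 26 = 29 neutrons.
Σm = 26·m_p + 29·m_n = 26.1891890 + 29.2512821 = 55.4404711 amu
Δm = 55.4404711 − 54.9475 = 0.4929711 amu
Binding energy = Δm·c² = 0.4929711 × 931.494 MeV/amu = 459.200 MeV
Dividing by A = 55 gives 8.349 MeV per nucleon.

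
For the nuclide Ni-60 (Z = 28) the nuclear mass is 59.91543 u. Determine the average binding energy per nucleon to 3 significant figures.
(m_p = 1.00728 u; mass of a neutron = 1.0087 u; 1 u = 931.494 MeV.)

Total constituent mass: 28 × 1.00728 + 32 × 1.0087 = 60.48224 u
Mass defect Δm = 60.48224 − 59.91543 = 0.56681 u
E_B = 0.56681 × 931.494 = 527.980 MeV
Dividing by A = 60 gives 8.800 MeV per nucleon.

8.80 MeV/nucleon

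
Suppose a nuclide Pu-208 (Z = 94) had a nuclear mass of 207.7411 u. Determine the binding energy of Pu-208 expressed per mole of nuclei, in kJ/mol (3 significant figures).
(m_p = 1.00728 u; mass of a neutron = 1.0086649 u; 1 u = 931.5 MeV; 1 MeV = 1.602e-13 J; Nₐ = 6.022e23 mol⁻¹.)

1.74e+11 kJ/mol

The nucleus contains 94 protons and 208 − 94 = 114 neutrons.
Mass of separated nucleons = 94(1.00728) + 114(1.0086649) = 94.68432 + 114.9877986 = 209.6721186 u
Δm = 209.6721186 − 207.7411 = 1.9310186 u
Binding energy = Δm·c² = 1.9310186 × 931.5 MeV/u = 1798.74 MeV
Per nucleus in joules: 1798.74 MeV × 1.602e-13 J/MeV = 2.8816e-10 J
Per mole: 2.8816e-10 J × 6.022e23 mol⁻¹ = 1.7353e+14 J/mol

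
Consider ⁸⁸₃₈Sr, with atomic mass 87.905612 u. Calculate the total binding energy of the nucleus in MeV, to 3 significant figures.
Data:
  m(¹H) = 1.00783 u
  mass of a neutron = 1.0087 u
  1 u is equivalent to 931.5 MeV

770 MeV

The nucleus contains 38 protons and 88 − 38 = 50 neutrons.
Mass of separated nucleons = 38(1.00783) + 50(1.0087) = 38.29754 + 50.4350 = 88.73254 u
Δm = 88.73254 − 87.905612 = 0.826928 u
Converting to energy: 0.826928 u × 931.5 MeV/u = 770.283 MeV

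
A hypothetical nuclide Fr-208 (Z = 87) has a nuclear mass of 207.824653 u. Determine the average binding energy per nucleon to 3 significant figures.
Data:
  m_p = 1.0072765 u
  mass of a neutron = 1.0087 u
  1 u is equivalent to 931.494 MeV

8.33 MeV/nucleon

Mass of separated nucleons = 87(1.0072765) + 121(1.0087) = 87.6330555 + 122.0527 = 209.6857555 u
Δm = 209.6857555 − 207.824653 = 1.8611025 u
Converting to energy: 1.8611025 u × 931.494 MeV/u = 1733.606 MeV
Dividing by A = 208 gives 8.3346 MeV per nucleon.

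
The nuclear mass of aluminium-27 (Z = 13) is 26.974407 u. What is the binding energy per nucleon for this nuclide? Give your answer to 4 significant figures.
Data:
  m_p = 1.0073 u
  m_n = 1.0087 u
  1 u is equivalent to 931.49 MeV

The nucleus contains 13 protons and 27 − 13 = 14 neutrons.
Total constituent mass: 13 × 1.0073 + 14 × 1.0087 = 27.2167 u
The mass defect is 27.2167 − 26.974407 = 0.242293 u.
E_B = 0.242293 × 931.49 = 225.694 MeV
Dividing by A = 27 gives 8.359 MeV per nucleon.

8.359 MeV/nucleon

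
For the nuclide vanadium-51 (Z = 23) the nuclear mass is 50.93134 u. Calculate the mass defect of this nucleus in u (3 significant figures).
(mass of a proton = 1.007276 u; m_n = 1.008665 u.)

0.479 u

Total constituent mass: 23 × 1.007276 + 28 × 1.008665 = 51.409968 u
Mass defect Δm = 51.409968 − 50.93134 = 0.478628 u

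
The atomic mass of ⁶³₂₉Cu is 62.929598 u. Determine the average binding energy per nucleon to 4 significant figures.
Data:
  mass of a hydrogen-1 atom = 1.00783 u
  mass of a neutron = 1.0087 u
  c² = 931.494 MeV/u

The nucleus contains 29 protons and 63 − 29 = 34 neutrons.
Σm = 29·m(¹H) + 34·m_n = 29.22707 + 34.2958 = 63.52287 u
Mass defect Δm = 63.52287 − 62.929598 = 0.593272 u
E_B = 0.593272 × 931.494 = 552.629 MeV
BE/A = 552.629 MeV / 63 = 8.772 MeV/nucleon

8.772 MeV/nucleon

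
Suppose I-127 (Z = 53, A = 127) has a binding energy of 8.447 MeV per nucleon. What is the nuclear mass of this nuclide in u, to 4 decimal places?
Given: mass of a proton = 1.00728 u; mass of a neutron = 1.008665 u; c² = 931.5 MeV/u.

Total binding energy = 127 × 8.447 = 1072.769 MeV
Mass defect = 1072.769 MeV / (931.5 MeV/u) = 1.151658 u
Constituent mass = 53(1.00728) + 74(1.008665) = 128.027050 u
Nuclear mass = 128.027050 − 1.151658 = 126.875392 u ≈ 126.8754 u (to 4 decimal places)

126.8754 u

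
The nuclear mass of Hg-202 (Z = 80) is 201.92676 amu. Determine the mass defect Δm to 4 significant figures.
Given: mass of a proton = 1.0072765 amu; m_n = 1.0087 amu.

Σm = 80·m_p + 122·m_n = 80.5821200 + 123.0614 = 203.6435200 amu
Δm = 203.6435200 − 201.92676 = 1.7167600 amu

1.717 amu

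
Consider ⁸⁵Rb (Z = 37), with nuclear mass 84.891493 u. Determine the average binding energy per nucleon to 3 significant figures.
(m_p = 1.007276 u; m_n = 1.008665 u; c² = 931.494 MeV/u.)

Mass of separated nucleons = 37(1.007276) + 48(1.008665) = 37.269212 + 48.415920 = 85.685132 u
The mass defect is 85.685132 − 84.891493 = 0.793639 u.
Binding energy = Δm·c² = 0.793639 × 931.494 MeV/u = 739.270 MeV
Per nucleon: 739.270 / 85 = 8.697 MeV

8.70 MeV/nucleon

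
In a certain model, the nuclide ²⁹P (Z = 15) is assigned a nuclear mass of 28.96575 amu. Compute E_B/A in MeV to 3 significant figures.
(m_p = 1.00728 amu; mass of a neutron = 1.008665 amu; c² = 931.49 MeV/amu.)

8.50 MeV/nucleon

Z = 15, so N = A − Z = 29 − 15 = 14.
Mass of separated nucleons = 15(1.00728) + 14(1.008665) = 15.10920 + 14.121310 = 29.230510 amu
Δm = 29.230510 − 28.96575 = 0.264760 amu
E_B = 0.264760 × 931.49 = 246.621 MeV
BE/A = 246.621 MeV / 29 = 8.504 MeV/nucleon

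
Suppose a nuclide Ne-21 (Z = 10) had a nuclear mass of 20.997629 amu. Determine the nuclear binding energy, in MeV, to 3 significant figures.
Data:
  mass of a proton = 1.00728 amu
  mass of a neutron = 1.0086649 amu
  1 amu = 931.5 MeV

159 MeV

With 10 protons and 11 neutrons (A = 21):
Mass of separated nucleons = 10(1.00728) + 11(1.0086649) = 10.07280 + 11.0953139 = 21.1681139 amu
Mass defect Δm = 21.1681139 − 20.997629 = 0.1704849 amu
Converting to energy: 0.1704849 amu × 931.5 MeV/amu = 158.807 MeV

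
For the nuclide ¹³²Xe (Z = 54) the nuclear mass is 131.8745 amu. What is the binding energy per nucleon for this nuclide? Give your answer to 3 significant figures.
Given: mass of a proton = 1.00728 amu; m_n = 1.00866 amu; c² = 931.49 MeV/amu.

The nucleus contains 54 protons and 132 − 54 = 78 neutrons.
Mass of separated nucleons = 54(1.00728) + 78(1.00866) = 54.39312 + 78.67548 = 133.06860 amu
Mass defect Δm = 133.06860 − 131.8745 = 1.19410 amu
Binding energy = Δm·c² = 1.19410 × 931.49 MeV/amu = 1112.29 MeV
BE/A = 1112.29 MeV / 132 = 8.426 MeV/nucleon

8.43 MeV/nucleon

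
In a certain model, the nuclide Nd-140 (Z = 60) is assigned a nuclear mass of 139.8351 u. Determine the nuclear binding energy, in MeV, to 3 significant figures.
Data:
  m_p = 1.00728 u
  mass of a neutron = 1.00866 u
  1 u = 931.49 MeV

Total constituent mass: 60 × 1.00728 + 80 × 1.00866 = 141.12960 u
The mass defect is 141.12960 − 139.8351 = 1.29450 u.
Converting to energy: 1.29450 u × 931.49 MeV/u = 1205.81 MeV

1210 MeV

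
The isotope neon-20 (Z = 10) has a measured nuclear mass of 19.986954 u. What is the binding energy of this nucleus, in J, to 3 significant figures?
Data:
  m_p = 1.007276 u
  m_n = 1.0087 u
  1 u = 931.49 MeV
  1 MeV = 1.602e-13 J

Z = 10, so N = A − Z = 20 − 10 = 10.
Mass of separated nucleons = 10(1.007276) + 10(1.0087) = 10.072760 + 10.0870 = 20.159760 u
The mass defect is 20.159760 − 19.986954 = 0.172806 u.
E_B = 0.172806 × 931.49 = 160.967 MeV
In joules: 160.967 MeV × 1.602e-13 J/MeV = 2.5787e-11 J

2.58e-11 J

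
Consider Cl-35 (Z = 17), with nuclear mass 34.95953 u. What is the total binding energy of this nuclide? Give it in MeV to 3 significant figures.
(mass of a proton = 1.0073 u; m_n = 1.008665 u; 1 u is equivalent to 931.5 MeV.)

299 MeV

Total constituent mass: 17 × 1.0073 + 18 × 1.008665 = 35.280070 u
The mass defect is 35.280070 − 34.95953 = 0.320540 u.
E_B = 0.320540 × 931.5 = 298.583 MeV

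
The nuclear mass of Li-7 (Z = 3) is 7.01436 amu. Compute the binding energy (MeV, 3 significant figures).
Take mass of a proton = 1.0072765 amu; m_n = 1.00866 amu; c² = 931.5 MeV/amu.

Mass of separated nucleons = 3(1.0072765) + 4(1.00866) = 3.0218295 + 4.03464 = 7.0564695 amu
Δm = 7.0564695 − 7.01436 = 0.0421095 amu
E_B = 0.0421095 × 931.5 = 39.2250 MeV

39.2 MeV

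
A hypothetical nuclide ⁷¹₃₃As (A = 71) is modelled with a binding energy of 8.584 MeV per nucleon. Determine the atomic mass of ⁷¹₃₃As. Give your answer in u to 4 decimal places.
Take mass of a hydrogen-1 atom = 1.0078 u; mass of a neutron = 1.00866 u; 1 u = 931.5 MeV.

Total binding energy = 71 × 8.584 = 609.464 MeV
Mass defect = 609.464 MeV / (931.5 MeV/u) = 0.654282 u
Constituent mass = 33(1.0078) + 38(1.00866) = 71.58648 u
Atomic mass = 71.58648 − 0.654282 = 70.932198 u ≈ 70.9322 u (to 4 decimal places)

70.9322 u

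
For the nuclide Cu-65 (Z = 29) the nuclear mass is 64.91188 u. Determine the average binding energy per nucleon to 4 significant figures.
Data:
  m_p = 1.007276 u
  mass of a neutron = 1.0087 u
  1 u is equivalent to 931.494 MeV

Σm = 29·m_p + 36·m_n = 29.211004 + 36.3132 = 65.524204 u
The mass defect is 65.524204 − 64.91188 = 0.612324 u.
Binding energy = Δm·c² = 0.612324 × 931.494 MeV/u = 570.376 MeV
Dividing by A = 65 gives 8.775 MeV per nucleon.

8.775 MeV/nucleon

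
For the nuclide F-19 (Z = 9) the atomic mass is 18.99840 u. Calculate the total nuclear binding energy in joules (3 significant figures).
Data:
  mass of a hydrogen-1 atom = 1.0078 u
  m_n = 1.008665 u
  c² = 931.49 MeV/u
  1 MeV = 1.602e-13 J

2.36e-11 J

The nucleus contains 9 protons and 19 − 9 = 10 neutrons.
Mass of separated nucleons = 9(1.0078) + 10(1.008665) = 9.0702 + 10.086650 = 19.156850 u
The mass defect is 19.156850 − 18.99840 = 0.158450 u.
Binding energy = Δm·c² = 0.158450 × 931.49 MeV/u = 147.595 MeV
In joules: 147.595 MeV × 1.602e-13 J/MeV = 2.3645e-11 J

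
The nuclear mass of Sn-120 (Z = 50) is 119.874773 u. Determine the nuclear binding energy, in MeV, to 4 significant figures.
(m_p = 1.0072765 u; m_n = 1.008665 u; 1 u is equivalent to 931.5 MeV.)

1021 MeV

The nucleus contains 50 protons and 120 − 50 = 70 neutrons.
Mass of separated nucleons = 50(1.0072765) + 70(1.008665) = 50.3638250 + 70.606550 = 120.9703750 u
Mass defect Δm = 120.9703750 − 119.874773 = 1.0956020 u
Converting to energy: 1.0956020 u × 931.5 MeV/u = 1020.55 MeV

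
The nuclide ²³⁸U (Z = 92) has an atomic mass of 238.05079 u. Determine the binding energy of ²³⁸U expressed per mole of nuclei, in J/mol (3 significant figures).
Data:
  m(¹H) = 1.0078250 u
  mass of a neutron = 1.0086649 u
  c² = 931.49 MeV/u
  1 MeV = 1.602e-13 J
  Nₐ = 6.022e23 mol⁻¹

1.74e+14 J/mol

The nucleus contains 92 protons and 238 − 92 = 146 neutrons.
Mass of separated nucleons = 92(1.0078250) + 146(1.0086649) = 92.7199000 + 147.2650754 = 239.9849754 u
Δm = 239.9849754 − 238.05079 = 1.9341854 u
E_B = 1.9341854 × 931.49 = 1801.67 MeV
Per nucleus in joules: 1801.67 MeV × 1.602e-13 J/MeV = 2.8863e-10 J
Per mole: 2.8863e-10 J × 6.022e23 mol⁻¹ = 1.7381e+14 J/mol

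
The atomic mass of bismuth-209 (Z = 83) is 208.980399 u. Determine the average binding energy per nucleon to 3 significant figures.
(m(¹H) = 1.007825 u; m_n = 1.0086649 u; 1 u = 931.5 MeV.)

7.85 MeV/nucleon

Z = 83, so N = A − Z = 209 − 83 = 126.
Mass of separated nucleons = 83(1.007825) + 126(1.0086649) = 83.649475 + 127.0917774 = 210.7412524 u
Mass defect Δm = 210.7412524 − 208.980399 = 1.7608534 u
Converting to energy: 1.7608534 u × 931.5 MeV/u = 1640.23 MeV
Dividing by A = 209 gives 7.848 MeV per nucleon.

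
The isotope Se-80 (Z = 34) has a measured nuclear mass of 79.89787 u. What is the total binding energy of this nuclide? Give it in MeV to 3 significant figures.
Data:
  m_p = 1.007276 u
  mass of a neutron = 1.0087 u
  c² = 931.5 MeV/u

Total constituent mass: 34 × 1.007276 + 46 × 1.0087 = 80.647584 u
The mass defect is 80.647584 − 79.89787 = 0.749714 u.
E_B = 0.749714 × 931.5 = 698.359 MeV

698 MeV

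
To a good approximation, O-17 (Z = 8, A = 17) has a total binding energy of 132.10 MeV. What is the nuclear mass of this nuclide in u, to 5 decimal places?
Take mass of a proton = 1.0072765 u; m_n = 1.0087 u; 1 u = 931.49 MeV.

16.99470 u

Mass defect = 132.10 MeV / (931.49 MeV/u) = 0.1418158 u
Constituent mass = 8(1.0072765) + 9(1.0087) = 17.1365120 u
Nuclear mass = 17.1365120 − 0.1418158 = 16.9946962 u ≈ 16.99470 u (to 5 decimal places)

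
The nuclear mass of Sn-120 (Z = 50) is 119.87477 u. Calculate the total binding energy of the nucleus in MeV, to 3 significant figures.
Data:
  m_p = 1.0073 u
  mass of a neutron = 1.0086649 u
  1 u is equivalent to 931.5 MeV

Σm = 50·m_p + 70·m_n = 50.3650 + 70.6065430 = 120.9715430 u
Δm = 120.9715430 − 119.87477 = 1.0967730 u
Binding energy = Δm·c² = 1.0967730 × 931.5 MeV/u = 1021.64 MeV

1020 MeV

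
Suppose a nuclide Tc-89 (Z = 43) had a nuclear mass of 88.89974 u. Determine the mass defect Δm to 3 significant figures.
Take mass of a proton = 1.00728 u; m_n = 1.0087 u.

0.814 u

Total constituent mass: 43 × 1.00728 + 46 × 1.0087 = 89.71324 u
The mass defect is 89.71324 − 88.89974 = 0.81350 u.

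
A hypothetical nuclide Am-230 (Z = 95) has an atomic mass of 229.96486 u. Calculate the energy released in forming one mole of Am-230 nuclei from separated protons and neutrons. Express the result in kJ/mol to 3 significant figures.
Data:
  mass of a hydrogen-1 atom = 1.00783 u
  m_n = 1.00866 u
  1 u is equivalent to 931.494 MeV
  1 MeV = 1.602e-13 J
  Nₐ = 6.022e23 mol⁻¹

Total constituent mass: 95 × 1.00783 + 135 × 1.00866 = 231.91295 u
Δm = 231.91295 − 229.96486 = 1.94809 u
Converting to energy: 1.94809 u × 931.494 MeV/u = 1814.63 MeV
Per nucleus in joules: 1814.63 MeV × 1.602e-13 J/MeV = 2.9070e-10 J
Per mole: 2.9070e-10 J × 6.022e23 mol⁻¹ = 1.7506e+14 J/mol

1.75e+11 kJ/mol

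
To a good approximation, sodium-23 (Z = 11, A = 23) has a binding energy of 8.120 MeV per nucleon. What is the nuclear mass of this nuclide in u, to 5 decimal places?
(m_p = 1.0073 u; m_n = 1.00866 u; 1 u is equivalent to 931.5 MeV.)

22.98373 u

Total binding energy = 23 × 8.120 = 186.760 MeV
Mass defect = 186.760 MeV / (931.5 MeV/u) = 0.2004938 u
Constituent mass = 11(1.0073) + 12(1.00866) = 23.18422 u
Nuclear mass = 23.18422 − 0.2004938 = 22.9837262 u ≈ 22.98373 u (to 5 decimal places)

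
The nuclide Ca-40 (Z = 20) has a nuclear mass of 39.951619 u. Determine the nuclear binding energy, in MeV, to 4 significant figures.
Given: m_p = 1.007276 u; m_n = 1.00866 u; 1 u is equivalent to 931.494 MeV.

Total constituent mass: 20 × 1.007276 + 20 × 1.00866 = 40.318720 u
The mass defect is 40.318720 − 39.951619 = 0.367101 u.
E_B = 0.367101 × 931.494 = 341.952 MeV

342.0 MeV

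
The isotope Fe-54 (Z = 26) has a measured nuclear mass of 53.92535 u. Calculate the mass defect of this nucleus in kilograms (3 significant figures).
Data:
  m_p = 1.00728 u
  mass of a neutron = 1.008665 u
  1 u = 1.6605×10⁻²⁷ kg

The nucleus contains 26 protons and 54 − 26 = 28 neutrons.
Total constituent mass: 26 × 1.00728 + 28 × 1.008665 = 54.431900 u
Δm = 54.431900 − 53.92535 = 0.506550 u
In SI units: 0.506550 u × 1.6605×10⁻²⁷ kg/u = 8.4113e-28 kg

8.41e-28 kg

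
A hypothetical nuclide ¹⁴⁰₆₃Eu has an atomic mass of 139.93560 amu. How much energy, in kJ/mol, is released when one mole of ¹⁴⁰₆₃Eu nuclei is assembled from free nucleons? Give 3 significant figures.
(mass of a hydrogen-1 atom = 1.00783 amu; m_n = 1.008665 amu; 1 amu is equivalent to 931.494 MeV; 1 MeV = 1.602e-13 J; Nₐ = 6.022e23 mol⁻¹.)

1.10e+11 kJ/mol

The nucleus contains 63 protons and 140 − 63 = 77 neutrons.
Total constituent mass: 63 × 1.00783 + 77 × 1.008665 = 141.160495 amu
Mass defect Δm = 141.160495 − 139.93560 = 1.224895 amu
Binding energy = Δm·c² = 1.224895 × 931.494 MeV/amu = 1140.98 MeV
Per nucleus in joules: 1140.98 MeV × 1.602e-13 J/MeV = 1.8278e-10 J
Per mole: 1.8278e-10 J × 6.022e23 mol⁻¹ = 1.1007e+14 J/mol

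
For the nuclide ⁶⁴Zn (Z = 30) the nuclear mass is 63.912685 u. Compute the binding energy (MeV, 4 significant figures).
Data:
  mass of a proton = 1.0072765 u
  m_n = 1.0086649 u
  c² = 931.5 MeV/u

Total constituent mass: 30 × 1.0072765 + 34 × 1.0086649 = 64.5129016 u
Δm = 64.5129016 − 63.912685 = 0.6002166 u
Converting to energy: 0.6002166 u × 931.5 MeV/u = 559.102 MeV

559.1 MeV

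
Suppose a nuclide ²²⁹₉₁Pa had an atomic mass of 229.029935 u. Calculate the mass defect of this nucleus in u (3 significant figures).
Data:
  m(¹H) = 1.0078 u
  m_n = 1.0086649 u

With 91 protons and 138 neutrons (A = 229):
Total constituent mass: 91 × 1.0078 + 138 × 1.0086649 = 230.9055562 u
The mass defect is 230.9055562 − 229.029935 = 1.8756212 u.

1.88 u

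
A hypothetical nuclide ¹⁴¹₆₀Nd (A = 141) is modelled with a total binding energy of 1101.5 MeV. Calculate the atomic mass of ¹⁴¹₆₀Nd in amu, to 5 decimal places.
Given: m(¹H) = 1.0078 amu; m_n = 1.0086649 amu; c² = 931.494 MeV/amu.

Mass defect = 1101.5 MeV / (931.494 MeV/amu) = 1.1825090 amu
Constituent mass = 60(1.0078) + 81(1.0086649) = 142.1698569 amu
Atomic mass = 142.1698569 − 1.1825090 = 140.9873479 amu ≈ 140.98735 amu (to 5 decimal places)

140.98735 amu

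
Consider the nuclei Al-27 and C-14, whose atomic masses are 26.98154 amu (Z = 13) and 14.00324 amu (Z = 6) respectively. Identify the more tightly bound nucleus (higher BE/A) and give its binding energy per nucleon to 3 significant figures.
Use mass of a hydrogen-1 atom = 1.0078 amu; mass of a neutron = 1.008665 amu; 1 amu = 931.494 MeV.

Al-27; 8.32 MeV/nucleon

Al-27: Σm = 13(1.0078) + 14(1.008665) = 27.222710 amu; Δm = 0.241170 amu; E_B = 224.65 MeV; E_B/A = 8.320 MeV
C-14: Σm = 6(1.0078) + 8(1.008665) = 14.116120 amu; Δm = 0.112880 amu; E_B = 105.15 MeV; E_B/A = 7.511 MeV
Al-27 has the higher binding energy per nucleon, so it is the more tightly bound nucleus.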